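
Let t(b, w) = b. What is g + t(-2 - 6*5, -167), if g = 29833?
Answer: 29801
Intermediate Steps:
g + t(-2 - 6*5, -167) = 29833 + (-2 - 6*5) = 29833 + (-2 - 30) = 29833 - 32 = 29801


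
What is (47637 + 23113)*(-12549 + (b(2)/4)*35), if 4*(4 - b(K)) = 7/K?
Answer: -14174514875/16 ≈ -8.8591e+8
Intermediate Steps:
b(K) = 4 - 7/(4*K)
(47637 + 23113)*(-12549 + (b(2)/4)*35) = (47637 + 23113)*(-12549 + ((4 - 7/4/2)/4)*35) = 70750*(-12549 + ((4 - 7/4*½)/4)*35) = 70750*(-12549 + ((4 - 7/8)/4)*35) = 70750*(-12549 + ((¼)*(25/8))*35) = 70750*(-12549 + (25/32)*35) = 70750*(-12549 + 875/32) = 70750*(-400693/32) = -14174514875/16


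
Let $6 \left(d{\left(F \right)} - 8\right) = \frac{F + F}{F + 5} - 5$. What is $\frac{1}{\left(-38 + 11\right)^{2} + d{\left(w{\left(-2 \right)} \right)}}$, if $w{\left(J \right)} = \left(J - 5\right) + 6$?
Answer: $\frac{12}{8833} \approx 0.0013585$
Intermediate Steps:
$w{\left(J \right)} = 1 + J$ ($w{\left(J \right)} = \left(J - 5\right) + 6 = \left(-5 + J\right) + 6 = 1 + J$)
$d{\left(F \right)} = \frac{43}{6} + \frac{F}{3 \left(5 + F\right)}$ ($d{\left(F \right)} = 8 + \frac{\frac{F + F}{F + 5} - 5}{6} = 8 + \frac{\frac{2 F}{5 + F} - 5}{6} = 8 + \frac{-5 + \frac{2 F}{5 + F}}{6} = 8 + \left(- \frac{5}{6} + \frac{F}{3 \left(5 + F\right)}\right) = \frac{43}{6} + \frac{F}{3 \left(5 + F\right)}$)
$\frac{1}{\left(-38 + 11\right)^{2} + d{\left(w{\left(-2 \right)} \right)}} = \frac{1}{\left(-38 + 11\right)^{2} + \frac{5 \left(43 + 9 \left(1 - 2\right)\right)}{6 \left(5 + \left(1 - 2\right)\right)}} = \frac{1}{\left(-27\right)^{2} + \frac{5 \left(43 + 9 \left(-1\right)\right)}{6 \left(5 - 1\right)}} = \frac{1}{729 + \frac{5 \left(43 - 9\right)}{6 \cdot 4}} = \frac{1}{729 + \frac{5}{6} \cdot \frac{1}{4} \cdot 34} = \frac{1}{729 + \frac{85}{12}} = \frac{1}{\frac{8833}{12}} = \frac{12}{8833}$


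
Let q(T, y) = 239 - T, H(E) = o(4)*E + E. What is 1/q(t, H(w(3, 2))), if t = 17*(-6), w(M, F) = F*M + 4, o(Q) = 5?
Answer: 1/341 ≈ 0.0029326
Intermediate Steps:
w(M, F) = 4 + F*M
H(E) = 6*E (H(E) = 5*E + E = 6*E)
t = -102
1/q(t, H(w(3, 2))) = 1/(239 - 1*(-102)) = 1/(239 + 102) = 1/341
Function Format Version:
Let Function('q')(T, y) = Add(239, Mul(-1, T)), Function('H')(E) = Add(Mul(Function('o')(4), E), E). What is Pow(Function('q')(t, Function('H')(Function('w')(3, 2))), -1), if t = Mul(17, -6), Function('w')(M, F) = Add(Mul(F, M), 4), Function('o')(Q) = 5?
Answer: Rational(1, 341) ≈ 0.0029326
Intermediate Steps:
Function('w')(M, F) = Add(4, Mul(F, M))
Function('H')(E) = Mul(6, E) (Function('H')(E) = Add(Mul(5, E), E) = Mul(6, E))
t = -102
Pow(Function('q')(t, Function('H')(Function('w')(3, 2))), -1) = Pow(Add(239, Mul(-1, -102)), -1) = Pow(Add(239, 102), -1) = Pow(341, -1) = Rational(1, 341)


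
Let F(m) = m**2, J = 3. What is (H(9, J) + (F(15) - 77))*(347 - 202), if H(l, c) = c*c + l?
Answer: 24070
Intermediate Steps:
H(l, c) = l + c**2 (H(l, c) = c**2 + l = l + c**2)
(H(9, J) + (F(15) - 77))*(347 - 202) = ((9 + 3**2) + (15**2 - 77))*(347 - 202) = ((9 + 9) + (225 - 77))*145 = (18 + 148)*145 = 166*145 = 24070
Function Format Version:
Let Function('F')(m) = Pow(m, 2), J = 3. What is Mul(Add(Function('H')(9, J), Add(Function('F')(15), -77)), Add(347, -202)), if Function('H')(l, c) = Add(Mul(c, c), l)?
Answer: 24070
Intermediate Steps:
Function('H')(l, c) = Add(l, Pow(c, 2)) (Function('H')(l, c) = Add(Pow(c, 2), l) = Add(l, Pow(c, 2)))
Mul(Add(Function('H')(9, J), Add(Function('F')(15), -77)), Add(347, -202)) = Mul(Add(Add(9, Pow(3, 2)), Add(Pow(15, 2), -77)), Add(347, -202)) = Mul(Add(Add(9, 9), Add(225, -77)), 145) = Mul(Add(18, 148), 145) = Mul(166, 145) = 24070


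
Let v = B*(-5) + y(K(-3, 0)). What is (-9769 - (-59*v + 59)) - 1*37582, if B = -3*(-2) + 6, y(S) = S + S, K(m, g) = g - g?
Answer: -50950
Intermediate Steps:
K(m, g) = 0
y(S) = 2*S
B = 12 (B = 6 + 6 = 12)
v = -60 (v = 12*(-5) + 2*0 = -60 + 0 = -60)
(-9769 - (-59*v + 59)) - 1*37582 = (-9769 - (-59*(-60) + 59)) - 1*37582 = (-9769 - (3540 + 59)) - 37582 = (-9769 - 1*3599) - 37582 = (-9769 - 3599) - 37582 = -13368 - 37582 = -50950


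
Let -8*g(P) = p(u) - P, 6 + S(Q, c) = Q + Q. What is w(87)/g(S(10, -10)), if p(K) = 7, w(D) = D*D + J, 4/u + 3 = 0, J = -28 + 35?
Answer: 60608/7 ≈ 8658.3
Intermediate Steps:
J = 7
u = -4/3 (u = 4/(-3 + 0) = 4/(-3) = 4*(-⅓) = -4/3 ≈ -1.3333)
S(Q, c) = -6 + 2*Q (S(Q, c) = -6 + (Q + Q) = -6 + 2*Q)
w(D) = 7 + D² (w(D) = D*D + 7 = D² + 7 = 7 + D²)
g(P) = -7/8 + P/8 (g(P) = -(7 - P)/8 = -7/8 + P/8)
w(87)/g(S(10, -10)) = (7 + 87²)/(-7/8 + (-6 + 2*10)/8) = (7 + 7569)/(-7/8 + (-6 + 20)/8) = 7576/(-7/8 + (⅛)*14) = 7576/(-7/8 + 7/4) = 7576/(7/8) = 7576*(8/7) = 60608/7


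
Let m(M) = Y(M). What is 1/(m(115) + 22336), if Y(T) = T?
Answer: 1/22451 ≈ 4.4541e-5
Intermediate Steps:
m(M) = M
1/(m(115) + 22336) = 1/(115 + 22336) = 1/22451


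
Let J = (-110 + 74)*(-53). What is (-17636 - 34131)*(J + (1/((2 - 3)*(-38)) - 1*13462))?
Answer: 22728353117/38 ≈ 5.9811e+8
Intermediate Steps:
J = 1908 (J = -36*(-53) = 1908)
(-17636 - 34131)*(J + (1/((2 - 3)*(-38)) - 1*13462)) = (-17636 - 34131)*(1908 + (1/((2 - 3)*(-38)) - 1*13462)) = -51767*(1908 + (1/(-1*(-38)) - 13462)) = -51767*(1908 + (1/38 - 13462)) = -51767*(1908 - 511555/38) = -51767*(-439051/38) = 22728353117/38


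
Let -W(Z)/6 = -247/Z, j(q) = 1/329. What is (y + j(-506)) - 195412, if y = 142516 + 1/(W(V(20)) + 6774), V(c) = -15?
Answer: -82976469109/1568672 ≈ -52896.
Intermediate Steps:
j(q) = 1/329
W(Z) = 1482/Z (W(Z) = -(-1482)/Z = 1482/Z)
y = 4756614021/33376 (y = 142516 + 1/(1482/(-15) + 6774) = 142516 + 1/(1482*(-1/15) + 6774) = 142516 + 1/(-494/5 + 6774) = 142516 + 1/(33376/5) = 142516 + 5/33376 = 4756614021/33376 ≈ 1.4252e+5)
(y + j(-506)) - 195412 = (4756614021/33376 + 1/329) - 195412 = 223560863755/1568672 - 195412 = -82976469109/1568672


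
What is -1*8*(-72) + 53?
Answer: 629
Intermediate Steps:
-1*8*(-72) + 53 = -8*(-72) + 53 = 576 + 53 = 629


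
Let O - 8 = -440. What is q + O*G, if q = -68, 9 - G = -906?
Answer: -395348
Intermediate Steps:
G = 915 (G = 9 - 1*(-906) = 9 + 906 = 915)
O = -432 (O = 8 - 440 = -432)
q + O*G = -68 - 432*915 = -68 - 395280 = -395348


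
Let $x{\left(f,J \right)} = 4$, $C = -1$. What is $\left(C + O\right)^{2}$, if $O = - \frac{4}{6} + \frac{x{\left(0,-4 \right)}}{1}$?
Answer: $\frac{49}{9} \approx 5.4444$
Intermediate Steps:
$O = \frac{10}{3}$ ($O = - \frac{4}{6} + \frac{4}{1} = \left(-4\right) \frac{1}{6} + 4 \cdot 1 = - \frac{2}{3} + 4 = \frac{10}{3} \approx 3.3333$)
$\left(C + O\right)^{2} = \left(-1 + \frac{10}{3}\right)^{2} = \left(\frac{7}{3}\right)^{2} = \frac{49}{9}$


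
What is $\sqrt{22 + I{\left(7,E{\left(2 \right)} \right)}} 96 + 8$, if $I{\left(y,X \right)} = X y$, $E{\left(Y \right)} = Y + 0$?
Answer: $584$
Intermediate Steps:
$E{\left(Y \right)} = Y$
$\sqrt{22 + I{\left(7,E{\left(2 \right)} \right)}} 96 + 8 = \sqrt{22 + 2 \cdot 7} \cdot 96 + 8 = \sqrt{22 + 14} \cdot 96 + 8 = \sqrt{36} \cdot 96 + 8 = 6 \cdot 96 + 8 = 576 + 8 = 584$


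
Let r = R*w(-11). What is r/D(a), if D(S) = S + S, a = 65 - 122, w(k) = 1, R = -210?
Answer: 35/19 ≈ 1.8421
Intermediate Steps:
a = -57
D(S) = 2*S
r = -210 (r = -210*1 = -210)
r/D(a) = -210/(2*(-57)) = -210/(-114) = -210*(-1/114) = 35/19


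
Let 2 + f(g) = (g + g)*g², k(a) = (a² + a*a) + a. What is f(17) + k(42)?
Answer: 13394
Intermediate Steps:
k(a) = a + 2*a² (k(a) = (a² + a²) + a = 2*a² + a = a + 2*a²)
f(g) = -2 + 2*g³ (f(g) = -2 + (g + g)*g² = -2 + (2*g)*g² = -2 + 2*g³)
f(17) + k(42) = (-2 + 2*17³) + 42*(1 + 2*42) = (-2 + 2*4913) + 42*(1 + 84) = (-2 + 9826) + 42*85 = 9824 + 3570 = 13394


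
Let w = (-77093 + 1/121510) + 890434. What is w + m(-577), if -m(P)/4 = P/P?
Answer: 98828578871/121510 ≈ 8.1334e+5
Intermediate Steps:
m(P) = -4 (m(P) = -4*P/P = -4*1 = -4)
w = 98829064911/121510 (w = (-77093 + 1/121510) + 890434 = -9367570429/121510 + 890434 = 98829064911/121510 ≈ 8.1334e+5)
w + m(-577) = 98829064911/121510 - 4 = 98828578871/121510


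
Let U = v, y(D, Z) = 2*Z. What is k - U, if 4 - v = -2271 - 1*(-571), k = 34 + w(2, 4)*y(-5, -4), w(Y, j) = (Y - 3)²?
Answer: -1678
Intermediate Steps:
w(Y, j) = (-3 + Y)²
k = 26 (k = 34 + (-3 + 2)²*(2*(-4)) = 34 + (-1)²*(-8) = 34 + 1*(-8) = 34 - 8 = 26)
v = 1704 (v = 4 - (-2271 - 1*(-571)) = 4 - (-2271 + 571) = 4 - 1*(-1700) = 4 + 1700 = 1704)
U = 1704
k - U = 26 - 1*1704 = 26 - 1704 = -1678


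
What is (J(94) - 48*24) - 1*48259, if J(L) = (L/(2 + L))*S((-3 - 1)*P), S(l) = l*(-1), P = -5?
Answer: -593167/12 ≈ -49431.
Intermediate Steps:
S(l) = -l
J(L) = -20*L/(2 + L) (J(L) = (L/(2 + L))*(-(-3 - 1)*(-5)) = (L/(2 + L))*(-(-4)*(-5)) = (L/(2 + L))*(-1*20) = (L/(2 + L))*(-20) = -20*L/(2 + L))
(J(94) - 48*24) - 1*48259 = (-20*94/(2 + 94) - 48*24) - 1*48259 = (-20*94/96 - 1*1152) - 48259 = (-20*94*1/96 - 1152) - 48259 = (-235/12 - 1152) - 48259 = -14059/12 - 48259 = -593167/12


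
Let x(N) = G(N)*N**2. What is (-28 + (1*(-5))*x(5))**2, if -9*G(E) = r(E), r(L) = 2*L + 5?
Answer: 292681/9 ≈ 32520.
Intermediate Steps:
r(L) = 5 + 2*L
G(E) = -5/9 - 2*E/9 (G(E) = -(5 + 2*E)/9 = -5/9 - 2*E/9)
x(N) = N**2*(-5/9 - 2*N/9) (x(N) = (-5/9 - 2*N/9)*N**2 = N**2*(-5/9 - 2*N/9))
(-28 + (1*(-5))*x(5))**2 = (-28 + (1*(-5))*((1/9)*5**2*(-5 - 2*5)))**2 = (-28 - 5*25*(-5 - 10)/9)**2 = (-28 - 5*25*(-15)/9)**2 = (-28 - 5*(-125/3))**2 = (-28 + 625/3)**2 = (541/3)**2 = 292681/9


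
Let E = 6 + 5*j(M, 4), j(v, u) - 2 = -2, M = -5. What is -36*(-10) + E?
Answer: 366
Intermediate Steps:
j(v, u) = 0 (j(v, u) = 2 - 2 = 0)
E = 6 (E = 6 + 5*0 = 6 + 0 = 6)
-36*(-10) + E = -36*(-10) + 6 = 360 + 6 = 366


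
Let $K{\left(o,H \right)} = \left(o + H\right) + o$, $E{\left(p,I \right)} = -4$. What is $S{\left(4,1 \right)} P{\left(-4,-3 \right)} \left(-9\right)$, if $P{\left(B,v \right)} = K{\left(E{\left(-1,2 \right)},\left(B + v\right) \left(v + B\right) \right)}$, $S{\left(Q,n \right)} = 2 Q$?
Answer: $-2952$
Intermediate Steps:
$K{\left(o,H \right)} = H + 2 o$ ($K{\left(o,H \right)} = \left(H + o\right) + o = H + 2 o$)
$P{\left(B,v \right)} = -8 + \left(B + v\right)^{2}$ ($P{\left(B,v \right)} = \left(B + v\right) \left(v + B\right) + 2 \left(-4\right) = \left(B + v\right) \left(B + v\right) - 8 = \left(B + v\right)^{2} - 8 = -8 + \left(B + v\right)^{2}$)
$S{\left(4,1 \right)} P{\left(-4,-3 \right)} \left(-9\right) = 2 \cdot 4 \left(-8 + \left(-4\right)^{2} + \left(-3\right)^{2} + 2 \left(-4\right) \left(-3\right)\right) \left(-9\right) = 8 \left(-8 + 16 + 9 + 24\right) \left(-9\right) = 8 \cdot 41 \left(-9\right) = 328 \left(-9\right) = -2952$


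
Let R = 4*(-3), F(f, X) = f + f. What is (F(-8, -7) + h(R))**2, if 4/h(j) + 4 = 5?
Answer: 144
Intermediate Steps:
F(f, X) = 2*f
R = -12
h(j) = 4 (h(j) = 4/(-4 + 5) = 4/1 = 4*1 = 4)
(F(-8, -7) + h(R))**2 = (2*(-8) + 4)**2 = (-16 + 4)**2 = (-12)**2 = 144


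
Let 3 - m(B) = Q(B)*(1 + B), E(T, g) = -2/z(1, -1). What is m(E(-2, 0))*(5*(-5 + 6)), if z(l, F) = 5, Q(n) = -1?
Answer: 18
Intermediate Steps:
E(T, g) = -⅖ (E(T, g) = -2/5 = -2*⅕ = -⅖)
m(B) = 4 + B (m(B) = 3 - (-1)*(1 + B) = 3 - (-1 - B) = 3 + (1 + B) = 4 + B)
m(E(-2, 0))*(5*(-5 + 6)) = (4 - ⅖)*(5*(-5 + 6)) = 18*(5*1)/5 = (18/5)*5 = 18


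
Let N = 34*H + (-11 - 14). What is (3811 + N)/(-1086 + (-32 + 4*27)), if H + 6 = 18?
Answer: -2097/505 ≈ -4.1525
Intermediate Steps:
H = 12 (H = -6 + 18 = 12)
N = 383 (N = 34*12 + (-11 - 14) = 408 - 25 = 383)
(3811 + N)/(-1086 + (-32 + 4*27)) = (3811 + 383)/(-1086 + (-32 + 4*27)) = 4194/(-1086 + (-32 + 108)) = 4194/(-1086 + 76) = 4194/(-1010) = 4194*(-1/1010) = -2097/505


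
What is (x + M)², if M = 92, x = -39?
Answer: 2809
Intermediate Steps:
(x + M)² = (-39 + 92)² = 53² = 2809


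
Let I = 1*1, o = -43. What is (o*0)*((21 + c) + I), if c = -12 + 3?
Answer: 0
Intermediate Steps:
I = 1
c = -9
(o*0)*((21 + c) + I) = (-43*0)*((21 - 9) + 1) = 0*(12 + 1) = 0*13 = 0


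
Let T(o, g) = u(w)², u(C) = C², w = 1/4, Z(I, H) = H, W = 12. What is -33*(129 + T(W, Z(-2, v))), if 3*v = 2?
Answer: -1089825/256 ≈ -4257.1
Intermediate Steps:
v = ⅔ (v = (⅓)*2 = ⅔ ≈ 0.66667)
w = ¼ ≈ 0.25000
T(o, g) = 1/256 (T(o, g) = ((¼)²)² = (1/16)² = 1/256)
-33*(129 + T(W, Z(-2, v))) = -33*(129 + 1/256) = -33*33025/256 = -1089825/256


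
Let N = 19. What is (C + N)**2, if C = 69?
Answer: 7744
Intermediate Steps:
(C + N)**2 = (69 + 19)**2 = 88**2 = 7744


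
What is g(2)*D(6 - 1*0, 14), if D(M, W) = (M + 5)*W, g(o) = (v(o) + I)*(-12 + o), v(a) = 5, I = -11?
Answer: 9240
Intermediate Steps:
g(o) = 72 - 6*o (g(o) = (5 - 11)*(-12 + o) = -6*(-12 + o) = 72 - 6*o)
D(M, W) = W*(5 + M) (D(M, W) = (5 + M)*W = W*(5 + M))
g(2)*D(6 - 1*0, 14) = (72 - 6*2)*(14*(5 + (6 - 1*0))) = (72 - 12)*(14*(5 + (6 + 0))) = 60*(14*(5 + 6)) = 60*(14*11) = 60*154 = 9240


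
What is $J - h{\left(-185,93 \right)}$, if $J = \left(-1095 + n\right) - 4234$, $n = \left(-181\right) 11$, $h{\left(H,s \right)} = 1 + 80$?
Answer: $-7401$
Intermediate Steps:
$h{\left(H,s \right)} = 81$
$n = -1991$
$J = -7320$ ($J = \left(-1095 - 1991\right) - 4234 = -3086 - 4234 = -7320$)
$J - h{\left(-185,93 \right)} = -7320 - 81 = -7401$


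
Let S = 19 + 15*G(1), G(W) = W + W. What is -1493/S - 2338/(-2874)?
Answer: -2088160/70413 ≈ -29.656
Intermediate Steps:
G(W) = 2*W
S = 49 (S = 19 + 15*(2*1) = 19 + 15*2 = 19 + 30 = 49)
-1493/S - 2338/(-2874) = -1493/49 - 2338/(-2874) = -1493*1/49 - 2338*(-1/2874) = -1493/49 + 1169/1437 = -2088160/70413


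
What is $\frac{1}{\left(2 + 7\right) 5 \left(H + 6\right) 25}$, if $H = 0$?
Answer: $\frac{1}{6750} \approx 0.00014815$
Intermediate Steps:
$\frac{1}{\left(2 + 7\right) 5 \left(H + 6\right) 25} = \frac{1}{\left(2 + 7\right) 5 \left(0 + 6\right) 25} = \frac{1}{9 \cdot 5 \cdot 6 \cdot 25} = \frac{1}{9 \cdot 30 \cdot 25} = \frac{1}{270 \cdot 25} = \frac{1}{6750}$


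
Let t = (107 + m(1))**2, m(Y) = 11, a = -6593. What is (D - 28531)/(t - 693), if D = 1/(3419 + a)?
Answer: -90557395/41995194 ≈ -2.1564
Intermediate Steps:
D = -1/3174 (D = 1/(3419 - 6593) = 1/(-3174) = -1/3174 ≈ -0.00031506)
t = 13924 (t = (107 + 11)**2 = 118**2 = 13924)
(D - 28531)/(t - 693) = (-1/3174 - 28531)/(13924 - 693) = -90557395/3174/13231 = -90557395/3174*1/13231 = -90557395/41995194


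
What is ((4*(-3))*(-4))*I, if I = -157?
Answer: -7536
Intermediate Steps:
((4*(-3))*(-4))*I = ((4*(-3))*(-4))*(-157) = -12*(-4)*(-157) = 48*(-157) = -7536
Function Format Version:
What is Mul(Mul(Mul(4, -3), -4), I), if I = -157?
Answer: -7536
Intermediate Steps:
Mul(Mul(Mul(4, -3), -4), I) = Mul(Mul(Mul(4, -3), -4), -157) = Mul(Mul(-12, -4), -157) = Mul(48, -157) = -7536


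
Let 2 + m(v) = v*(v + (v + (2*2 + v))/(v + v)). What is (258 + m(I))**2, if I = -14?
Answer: 193600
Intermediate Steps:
m(v) = -2 + v*(v + (4 + 2*v)/(2*v)) (m(v) = -2 + v*(v + (v + (2*2 + v))/(v + v)) = -2 + v*(v + (v + (4 + v))/((2*v))) = -2 + v*(v + (4 + 2*v)*(1/(2*v))) = -2 + v*(v + (4 + 2*v)/(2*v)))
(258 + m(I))**2 = (258 - 14*(1 - 14))**2 = (258 - 14*(-13))**2 = (258 + 182)**2 = 440**2 = 193600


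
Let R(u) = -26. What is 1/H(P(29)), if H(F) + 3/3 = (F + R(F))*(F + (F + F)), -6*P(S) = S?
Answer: 12/5353 ≈ 0.0022417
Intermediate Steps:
P(S) = -S/6
H(F) = -1 + 3*F*(-26 + F) (H(F) = -1 + (F - 26)*(F + (F + F)) = -1 + (-26 + F)*(F + 2*F) = -1 + (-26 + F)*(3*F) = -1 + 3*F*(-26 + F))
1/H(P(29)) = 1/(-1 - (-13)*29 + 3*(-⅙*29)²) = 1/(-1 - 78*(-29/6) + 3*(-29/6)²) = 1/(-1 + 377 + 3*(841/36)) = 1/(-1 + 377 + 841/12) = 1/(5353/12) = 12/5353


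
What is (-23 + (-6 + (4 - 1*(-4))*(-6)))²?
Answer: 5929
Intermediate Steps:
(-23 + (-6 + (4 - 1*(-4))*(-6)))² = (-23 + (-6 + (4 + 4)*(-6)))² = (-23 + (-6 + 8*(-6)))² = (-23 + (-6 - 48))² = (-23 - 54)² = (-77)² = 5929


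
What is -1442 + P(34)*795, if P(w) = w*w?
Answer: 917578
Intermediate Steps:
P(w) = w²
-1442 + P(34)*795 = -1442 + 34²*795 = -1442 + 1156*795 = -1442 + 919020 = 917578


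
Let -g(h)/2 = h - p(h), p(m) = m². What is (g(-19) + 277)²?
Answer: 1075369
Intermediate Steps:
g(h) = -2*h + 2*h² (g(h) = -2*(h - h²) = -2*h + 2*h²)
(g(-19) + 277)² = (2*(-19)*(-1 - 19) + 277)² = (2*(-19)*(-20) + 277)² = (760 + 277)² = 1037² = 1075369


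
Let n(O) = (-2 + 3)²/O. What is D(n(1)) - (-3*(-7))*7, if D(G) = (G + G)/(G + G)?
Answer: -146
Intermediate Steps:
n(O) = 1/O (n(O) = 1²/O = 1/O)
D(G) = 1 (D(G) = (2*G)/((2*G)) = (2*G)*(1/(2*G)) = 1)
D(n(1)) - (-3*(-7))*7 = 1 - (-3*(-7))*7 = 1 - 21*7 = 1 - 1*147 = 1 - 147 = -146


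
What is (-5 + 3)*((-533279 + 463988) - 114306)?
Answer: 367194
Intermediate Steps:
(-5 + 3)*((-533279 + 463988) - 114306) = -2*(-69291 - 114306) = -2*(-183597) = 367194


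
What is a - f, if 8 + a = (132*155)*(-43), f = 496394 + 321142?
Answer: -1697324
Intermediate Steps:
f = 817536
a = -879788 (a = -8 + (132*155)*(-43) = -8 + 20460*(-43) = -8 - 879780 = -879788)
a - f = -879788 - 1*817536 = -879788 - 817536 = -1697324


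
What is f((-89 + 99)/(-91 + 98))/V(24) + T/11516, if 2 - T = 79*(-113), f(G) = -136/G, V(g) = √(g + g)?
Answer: 8929/11516 - 119*√3/15 ≈ -12.966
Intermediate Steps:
V(g) = √2*√g (V(g) = √(2*g) = √2*√g)
T = 8929 (T = 2 - 79*(-113) = 2 - 1*(-8927) = 2 + 8927 = 8929)
f((-89 + 99)/(-91 + 98))/V(24) + T/11516 = (-136*(-91 + 98)/(-89 + 99))/((√2*√24)) + 8929/11516 = (-136/(10/7))/((√2*(2*√6))) + 8929*(1/11516) = (-136/(10*(⅐)))/((4*√3)) + 8929/11516 = (-136/10/7)*(√3/12) + 8929/11516 = (-136*7/10)*(√3/12) + 8929/11516 = -119*√3/15 + 8929/11516 = 8929/11516 - 119*√3/15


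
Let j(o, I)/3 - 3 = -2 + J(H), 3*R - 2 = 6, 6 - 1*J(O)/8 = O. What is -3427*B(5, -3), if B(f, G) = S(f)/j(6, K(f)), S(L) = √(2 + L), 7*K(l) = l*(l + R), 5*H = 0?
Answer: -3427*√7/147 ≈ -61.680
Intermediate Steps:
H = 0 (H = (⅕)*0 = 0)
J(O) = 48 - 8*O
R = 8/3 (R = ⅔ + (⅓)*6 = ⅔ + 2 = 8/3 ≈ 2.6667)
K(l) = l*(8/3 + l)/7 (K(l) = (l*(l + 8/3))/7 = (l*(8/3 + l))/7 = l*(8/3 + l)/7)
j(o, I) = 147 (j(o, I) = 9 + 3*(-2 + (48 - 8*0)) = 9 + 3*(-2 + (48 + 0)) = 9 + 3*(-2 + 48) = 9 + 3*46 = 9 + 138 = 147)
B(f, G) = √(2 + f)/147
-3427*B(5, -3) = -3427*√(2 + 5)/147 = -3427*√7/147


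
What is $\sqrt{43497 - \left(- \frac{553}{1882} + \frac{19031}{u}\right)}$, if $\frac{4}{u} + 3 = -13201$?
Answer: $\frac{\sqrt{222662444089818}}{1882} \approx 7928.7$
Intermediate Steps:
$u = - \frac{1}{3301}$ ($u = \frac{4}{-3 - 13201} = \frac{4}{-13204} = 4 \left(- \frac{1}{13204}\right) = - \frac{1}{3301} \approx -0.00030294$)
$\sqrt{43497 - \left(- \frac{553}{1882} + \frac{19031}{u}\right)} = \sqrt{43497 - \left(-62821331 - \frac{553}{1882}\right)} = \sqrt{43497 - - \frac{118229745495}{1882}} = \sqrt{43497 + \left(\frac{553}{1882} + 62821331\right)} = \sqrt{43497 + \frac{118229745495}{1882}} = \sqrt{\frac{118311606849}{1882}} = \frac{\sqrt{222662444089818}}{1882}$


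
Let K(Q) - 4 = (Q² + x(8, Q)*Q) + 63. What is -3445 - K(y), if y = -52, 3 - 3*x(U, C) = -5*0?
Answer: -6164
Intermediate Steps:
x(U, C) = 1 (x(U, C) = 1 - (-5)*0/3 = 1 - ⅓*0 = 1 + 0 = 1)
K(Q) = 67 + Q + Q² (K(Q) = 4 + ((Q² + 1*Q) + 63) = 4 + ((Q² + Q) + 63) = 4 + ((Q + Q²) + 63) = 4 + (63 + Q + Q²) = 67 + Q + Q²)
-3445 - K(y) = -3445 - (67 - 52 + (-52)²) = -3445 - (67 - 52 + 2704) = -3445 - 1*2719 = -3445 - 2719 = -6164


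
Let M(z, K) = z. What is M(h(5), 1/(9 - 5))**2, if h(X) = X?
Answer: 25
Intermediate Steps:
M(h(5), 1/(9 - 5))**2 = 5**2 = 25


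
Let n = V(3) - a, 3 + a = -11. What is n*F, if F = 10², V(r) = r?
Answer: 1700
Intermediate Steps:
a = -14 (a = -3 - 11 = -14)
n = 17 (n = 3 - 1*(-14) = 3 + 14 = 17)
F = 100
n*F = 17*100 = 1700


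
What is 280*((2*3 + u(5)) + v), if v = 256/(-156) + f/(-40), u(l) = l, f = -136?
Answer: 139328/39 ≈ 3572.5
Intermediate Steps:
v = 343/195 (v = 256/(-156) - 136/(-40) = 256*(-1/156) - 136*(-1/40) = -64/39 + 17/5 = 343/195 ≈ 1.7590)
280*((2*3 + u(5)) + v) = 280*((2*3 + 5) + 343/195) = 280*((6 + 5) + 343/195) = 280*(11 + 343/195) = 280*(2488/195) = 139328/39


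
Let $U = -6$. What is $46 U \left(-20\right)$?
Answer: $5520$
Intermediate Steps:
$46 U \left(-20\right) = 46 \left(-6\right) \left(-20\right) = \left(-276\right) \left(-20\right) = 5520$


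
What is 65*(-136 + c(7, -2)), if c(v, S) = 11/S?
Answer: -18395/2 ≈ -9197.5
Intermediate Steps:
65*(-136 + c(7, -2)) = 65*(-136 + 11/(-2)) = 65*(-136 + 11*(-1/2)) = 65*(-136 - 11/2) = 65*(-283/2) = -18395/2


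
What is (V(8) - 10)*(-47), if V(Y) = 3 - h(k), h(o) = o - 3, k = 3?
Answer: 329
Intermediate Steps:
h(o) = -3 + o
V(Y) = 3 (V(Y) = 3 - (-3 + 3) = 3 - 1*0 = 3 + 0 = 3)
(V(8) - 10)*(-47) = (3 - 10)*(-47) = -7*(-47) = 329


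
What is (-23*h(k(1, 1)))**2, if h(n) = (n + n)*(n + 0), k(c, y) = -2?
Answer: 33856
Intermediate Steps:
h(n) = 2*n**2 (h(n) = (2*n)*n = 2*n**2)
(-23*h(k(1, 1)))**2 = (-46*(-2)**2)**2 = (-46*4)**2 = (-23*8)**2 = (-184)**2 = 33856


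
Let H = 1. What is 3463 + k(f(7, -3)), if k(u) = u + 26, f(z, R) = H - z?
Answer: 3483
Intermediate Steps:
f(z, R) = 1 - z
k(u) = 26 + u
3463 + k(f(7, -3)) = 3463 + (26 + (1 - 1*7)) = 3463 + (26 + (1 - 7)) = 3463 + (26 - 6) = 3463 + 20 = 3483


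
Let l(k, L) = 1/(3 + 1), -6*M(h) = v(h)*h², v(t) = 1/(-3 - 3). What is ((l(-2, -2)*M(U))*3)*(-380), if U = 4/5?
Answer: -76/15 ≈ -5.0667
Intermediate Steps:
v(t) = -⅙ (v(t) = 1/(-6) = -⅙)
U = ⅘ (U = 4*(⅕) = ⅘ ≈ 0.80000)
M(h) = h²/36 (M(h) = -(-1)*h²/36 = h²/36)
l(k, L) = ¼ (l(k, L) = 1/4 = ¼)
((l(-2, -2)*M(U))*3)*(-380) = ((((⅘)²/36)/4)*3)*(-380) = ((((1/36)*(16/25))/4)*3)*(-380) = (((¼)*(4/225))*3)*(-380) = ((1/225)*3)*(-380) = (1/75)*(-380) = -76/15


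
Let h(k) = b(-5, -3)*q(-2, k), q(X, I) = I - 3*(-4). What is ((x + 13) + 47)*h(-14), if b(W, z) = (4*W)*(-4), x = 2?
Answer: -9920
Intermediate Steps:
b(W, z) = -16*W
q(X, I) = 12 + I (q(X, I) = I - 1*(-12) = I + 12 = 12 + I)
h(k) = 960 + 80*k (h(k) = (-16*(-5))*(12 + k) = 80*(12 + k) = 960 + 80*k)
((x + 13) + 47)*h(-14) = ((2 + 13) + 47)*(960 + 80*(-14)) = (15 + 47)*(960 - 1120) = 62*(-160) = -9920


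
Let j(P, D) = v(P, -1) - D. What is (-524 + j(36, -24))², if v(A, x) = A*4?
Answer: 126736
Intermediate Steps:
v(A, x) = 4*A
j(P, D) = -D + 4*P (j(P, D) = 4*P - D = -D + 4*P)
(-524 + j(36, -24))² = (-524 + (-1*(-24) + 4*36))² = (-524 + (24 + 144))² = (-524 + 168)² = (-356)² = 126736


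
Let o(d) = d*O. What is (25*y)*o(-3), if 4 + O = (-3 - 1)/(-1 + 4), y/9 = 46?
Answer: 165600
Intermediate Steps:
y = 414 (y = 9*46 = 414)
O = -16/3 (O = -4 + (-3 - 1)/(-1 + 4) = -4 - 4/3 = -16/3 ≈ -5.3333)
o(d) = -16*d/3 (o(d) = d*(-16/3) = -16*d/3)
(25*y)*o(-3) = (25*414)*(-16/3*(-3)) = 10350*16 = 165600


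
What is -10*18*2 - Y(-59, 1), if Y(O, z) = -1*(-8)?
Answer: -368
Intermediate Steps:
Y(O, z) = 8
-10*18*2 - Y(-59, 1) = -10*18*2 - 1*8 = -180*2 - 8 = -360 - 8 = -368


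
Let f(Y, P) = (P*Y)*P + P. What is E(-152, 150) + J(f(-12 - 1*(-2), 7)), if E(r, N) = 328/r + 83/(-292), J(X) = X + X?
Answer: -5372917/5548 ≈ -968.44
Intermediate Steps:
f(Y, P) = P + Y*P**2 (f(Y, P) = Y*P**2 + P = P + Y*P**2)
J(X) = 2*X
E(r, N) = -83/292 + 328/r (E(r, N) = 328/r + 83*(-1/292) = 328/r - 83/292 = -83/292 + 328/r)
E(-152, 150) + J(f(-12 - 1*(-2), 7)) = (-83/292 + 328/(-152)) + 2*(7*(1 + 7*(-12 - 1*(-2)))) = (-83/292 + 328*(-1/152)) + 2*(7*(1 + 7*(-12 + 2))) = (-83/292 - 41/19) + 2*(7*(1 + 7*(-10))) = -13549/5548 + 2*(7*(1 - 70)) = -13549/5548 + 2*(7*(-69)) = -13549/5548 + 2*(-483) = -13549/5548 - 966 = -5372917/5548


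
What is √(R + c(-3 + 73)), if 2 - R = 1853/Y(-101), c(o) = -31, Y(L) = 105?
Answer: I*√514290/105 ≈ 6.8299*I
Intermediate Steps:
R = -1643/105 (R = 2 - 1853/105 = -1643/105 ≈ -15.648)
√(R + c(-3 + 73)) = √(-1643/105 - 31) = √(-4898/105) = I*√514290/105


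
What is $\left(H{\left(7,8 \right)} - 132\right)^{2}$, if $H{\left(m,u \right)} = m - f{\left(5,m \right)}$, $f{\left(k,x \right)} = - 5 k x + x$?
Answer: $1849$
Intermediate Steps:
$f{\left(k,x \right)} = x - 5 k x$ ($f{\left(k,x \right)} = - 5 k x + x = x - 5 k x$)
$H{\left(m,u \right)} = 25 m$ ($H{\left(m,u \right)} = m - m \left(1 - 25\right) = m - m \left(-24\right) = m - - 24 m = m + 24 m = 25 m$)
$\left(H{\left(7,8 \right)} - 132\right)^{2} = \left(25 \cdot 7 - 132\right)^{2} = \left(175 - 132\right)^{2} = 43^{2} = 1849$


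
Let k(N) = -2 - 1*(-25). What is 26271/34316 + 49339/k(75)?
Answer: 73640059/34316 ≈ 2145.9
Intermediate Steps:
k(N) = 23 (k(N) = -2 + 25 = 23)
26271/34316 + 49339/k(75) = 26271/34316 + 49339/23 = 73640059/34316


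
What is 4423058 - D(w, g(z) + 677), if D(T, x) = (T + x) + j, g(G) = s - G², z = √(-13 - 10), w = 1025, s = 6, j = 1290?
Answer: 4420037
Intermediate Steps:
z = I*√23 (z = √(-23) = I*√23 ≈ 4.7958*I)
g(G) = 6 - G²
D(T, x) = 1290 + T + x (D(T, x) = (T + x) + 1290 = 1290 + T + x)
4423058 - D(w, g(z) + 677) = 4423058 - (1290 + 1025 + ((6 - (I*√23)²) + 677)) = 4423058 - (1290 + 1025 + ((6 - 1*(-23)) + 677)) = 4423058 - (1290 + 1025 + ((6 + 23) + 677)) = 4423058 - (1290 + 1025 + (29 + 677)) = 4423058 - (1290 + 1025 + 706) = 4423058 - 1*3021 = 4423058 - 3021 = 4420037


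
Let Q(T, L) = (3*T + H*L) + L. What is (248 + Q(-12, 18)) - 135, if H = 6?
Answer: 203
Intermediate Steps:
Q(T, L) = 3*T + 7*L (Q(T, L) = (3*T + 6*L) + L = 3*T + 7*L)
(248 + Q(-12, 18)) - 135 = (248 + (3*(-12) + 7*18)) - 135 = (248 + (-36 + 126)) - 135 = (248 + 90) - 135 = 338 - 135 = 203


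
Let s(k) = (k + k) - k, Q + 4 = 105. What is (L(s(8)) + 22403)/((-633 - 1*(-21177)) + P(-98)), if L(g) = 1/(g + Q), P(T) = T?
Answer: 1220964/1114307 ≈ 1.0957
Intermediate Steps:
Q = 101 (Q = -4 + 105 = 101)
s(k) = k (s(k) = 2*k - k = k)
L(g) = 1/(101 + g) (L(g) = 1/(g + 101) = 1/(101 + g))
(L(s(8)) + 22403)/((-633 - 1*(-21177)) + P(-98)) = (1/(101 + 8) + 22403)/((-633 - 1*(-21177)) - 98) = (1/109 + 22403)/((-633 + 21177) - 98) = (1/109 + 22403)/(20544 - 98) = (2441928/109)/20446 = (2441928/109)*(1/20446) = 1220964/1114307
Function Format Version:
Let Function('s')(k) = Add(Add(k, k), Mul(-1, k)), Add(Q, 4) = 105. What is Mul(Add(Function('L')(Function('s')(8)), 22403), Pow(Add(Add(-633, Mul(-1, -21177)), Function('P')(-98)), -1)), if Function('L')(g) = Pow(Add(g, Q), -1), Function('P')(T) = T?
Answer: Rational(1220964, 1114307) ≈ 1.0957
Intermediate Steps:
Q = 101 (Q = Add(-4, 105) = 101)
Function('s')(k) = k (Function('s')(k) = Add(Mul(2, k), Mul(-1, k)) = k)
Function('L')(g) = Pow(Add(101, g), -1) (Function('L')(g) = Pow(Add(g, 101), -1) = Pow(Add(101, g), -1))
Mul(Add(Function('L')(Function('s')(8)), 22403), Pow(Add(Add(-633, Mul(-1, -21177)), Function('P')(-98)), -1)) = Mul(Add(Pow(Add(101, 8), -1), 22403), Pow(Add(Add(-633, Mul(-1, -21177)), -98), -1)) = Mul(Add(Pow(109, -1), 22403), Pow(Add(Add(-633, 21177), -98), -1)) = Mul(Add(Rational(1, 109), 22403), Pow(Add(20544, -98), -1)) = Mul(Rational(2441928, 109), Pow(20446, -1)) = Mul(Rational(2441928, 109), Rational(1, 20446)) = Rational(1220964, 1114307)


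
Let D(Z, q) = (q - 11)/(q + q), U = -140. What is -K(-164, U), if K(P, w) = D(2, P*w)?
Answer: -22949/45920 ≈ -0.49976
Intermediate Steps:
D(Z, q) = (-11 + q)/(2*q) (D(Z, q) = (-11 + q)/((2*q)) = (-11 + q)*(1/(2*q)) = (-11 + q)/(2*q))
K(P, w) = (-11 + P*w)/(2*P*w) (K(P, w) = (-11 + P*w)/(2*((P*w))) = (1/(P*w))*(-11 + P*w)/2 = (-11 + P*w)/(2*P*w))
-K(-164, U) = -(-11 - 164*(-140))/(2*(-164)*(-140)) = -(-1)*(-1)*(-11 + 22960)/(2*164*140) = -(-1)*(-1)*22949/(2*164*140) = -1*22949/45920 = -22949/45920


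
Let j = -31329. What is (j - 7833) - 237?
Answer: -39399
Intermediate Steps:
(j - 7833) - 237 = (-31329 - 7833) - 237 = -39162 - 237 = -39399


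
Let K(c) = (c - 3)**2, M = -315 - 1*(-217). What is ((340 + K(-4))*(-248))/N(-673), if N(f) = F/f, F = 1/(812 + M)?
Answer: 46356918384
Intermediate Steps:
M = -98 (M = -315 + 217 = -98)
K(c) = (-3 + c)**2
F = 1/714 (F = 1/(812 - 98) = 1/714 ≈ 0.0014006)
N(f) = 1/(714*f)
((340 + K(-4))*(-248))/N(-673) = ((340 + (-3 - 4)**2)*(-248))/(((1/714)/(-673))) = ((340 + (-7)**2)*(-248))/(((1/714)*(-1/673))) = ((340 + 49)*(-248))/(-1/480522) = (389*(-248))*(-480522) = -96472*(-480522) = 46356918384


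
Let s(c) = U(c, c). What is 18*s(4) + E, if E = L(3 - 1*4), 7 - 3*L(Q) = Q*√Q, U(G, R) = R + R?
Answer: 439/3 + I/3 ≈ 146.33 + 0.33333*I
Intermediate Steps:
U(G, R) = 2*R
L(Q) = 7/3 - Q^(3/2)/3 (L(Q) = 7/3 - Q*√Q/3 = 7/3 - Q^(3/2)/3)
s(c) = 2*c
E = 7/3 + I/3 (E = 7/3 - (3 - 1*4)^(3/2)/3 = 7/3 - (3 - 4)^(3/2)/3 = 7/3 - (-1)*I/3 = 7/3 + I/3 ≈ 2.3333 + 0.33333*I)
18*s(4) + E = 18*(2*4) + (7/3 + I/3) = 18*8 + (7/3 + I/3) = 144 + (7/3 + I/3) = 439/3 + I/3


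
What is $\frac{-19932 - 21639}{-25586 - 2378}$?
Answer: $\frac{41571}{27964} \approx 1.4866$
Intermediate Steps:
$\frac{-19932 - 21639}{-25586 - 2378} = - \frac{41571}{-27964} = \left(-41571\right) \left(- \frac{1}{27964}\right) = \frac{41571}{27964}$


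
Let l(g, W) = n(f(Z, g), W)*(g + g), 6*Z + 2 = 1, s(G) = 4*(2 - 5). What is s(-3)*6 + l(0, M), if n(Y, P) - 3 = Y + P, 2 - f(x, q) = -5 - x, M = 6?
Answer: -72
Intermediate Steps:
s(G) = -12 (s(G) = 4*(-3) = -12)
Z = -⅙ (Z = -⅓ + (⅙)*1 = -⅓ + ⅙ = -⅙ ≈ -0.16667)
f(x, q) = 7 + x (f(x, q) = 2 - (-5 - x) = 2 + (5 + x) = 7 + x)
n(Y, P) = 3 + P + Y (n(Y, P) = 3 + (Y + P) = 3 + (P + Y) = 3 + P + Y)
l(g, W) = 2*g*(59/6 + W) (l(g, W) = (3 + W + (7 - ⅙))*(g + g) = (3 + W + 41/6)*(2*g) = (59/6 + W)*(2*g) = 2*g*(59/6 + W))
s(-3)*6 + l(0, M) = -12*6 + (⅓)*0*(59 + 6*6) = -72 + (⅓)*0*(59 + 36) = -72 + (⅓)*0*95 = -72 + 0 = -72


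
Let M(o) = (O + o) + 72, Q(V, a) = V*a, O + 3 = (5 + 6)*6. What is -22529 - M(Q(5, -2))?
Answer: -22654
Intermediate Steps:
O = 63 (O = -3 + (5 + 6)*6 = -3 + 11*6 = -3 + 66 = 63)
M(o) = 135 + o (M(o) = (63 + o) + 72 = 135 + o)
-22529 - M(Q(5, -2)) = -22529 - (135 + 5*(-2)) = -22529 - (135 - 10) = -22529 - 1*125 = -22529 - 125 = -22654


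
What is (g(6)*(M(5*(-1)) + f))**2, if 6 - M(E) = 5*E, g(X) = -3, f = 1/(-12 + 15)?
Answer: 8836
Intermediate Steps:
f = 1/3 ≈ 0.33333
M(E) = 6 - 5*E
(g(6)*(M(5*(-1)) + f))**2 = (-3*((6 - 25*(-1)) + 1/3))**2 = (-3*((6 - 5*(-5)) + 1/3))**2 = (-3*((6 + 25) + 1/3))**2 = (-3*(31 + 1/3))**2 = (-3*94/3)**2 = (-94)**2 = 8836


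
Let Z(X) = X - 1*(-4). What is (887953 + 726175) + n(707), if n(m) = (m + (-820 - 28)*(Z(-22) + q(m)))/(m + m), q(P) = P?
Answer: 2281793427/1414 ≈ 1.6137e+6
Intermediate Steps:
Z(X) = 4 + X (Z(X) = X + 4 = 4 + X)
n(m) = (15264 - 847*m)/(2*m) (n(m) = (m + (-820 - 28)*((4 - 22) + m))/(m + m) = (m - 848*(-18 + m))/((2*m)) = (m + (15264 - 848*m))*(1/(2*m)) = (15264 - 847*m)*(1/(2*m)) = (15264 - 847*m)/(2*m))
(887953 + 726175) + n(707) = (887953 + 726175) + (-847/2 + 7632/707) = 1614128 + (-847/2 + 7632*(1/707)) = 1614128 + (-847/2 + 7632/707) = 1614128 - 583565/1414 = 2281793427/1414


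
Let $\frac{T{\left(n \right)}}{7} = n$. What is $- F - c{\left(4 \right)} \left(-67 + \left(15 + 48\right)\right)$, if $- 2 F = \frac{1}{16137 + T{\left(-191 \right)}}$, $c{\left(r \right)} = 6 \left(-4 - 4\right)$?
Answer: $- \frac{5683199}{29600} \approx -192.0$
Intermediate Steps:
$c{\left(r \right)} = -48$ ($c{\left(r \right)} = 6 \left(-8\right) = -48$)
$T{\left(n \right)} = 7 n$
$F = - \frac{1}{29600}$ ($F = - \frac{1}{2 \left(16137 + 7 \left(-191\right)\right)} = - \frac{1}{2 \left(16137 - 1337\right)} = - \frac{1}{2 \cdot 14800} = \left(- \frac{1}{2}\right) \frac{1}{14800} = - \frac{1}{29600} \approx -3.3784 \cdot 10^{-5}$)
$- F - c{\left(4 \right)} \left(-67 + \left(15 + 48\right)\right) = \left(-1\right) \left(- \frac{1}{29600}\right) - - 48 \left(-67 + \left(15 + 48\right)\right) = \frac{1}{29600} - - 48 \left(-67 + 63\right) = \frac{1}{29600} - \left(-48\right) \left(-4\right) = \frac{1}{29600} - 192 = - \frac{5683199}{29600}$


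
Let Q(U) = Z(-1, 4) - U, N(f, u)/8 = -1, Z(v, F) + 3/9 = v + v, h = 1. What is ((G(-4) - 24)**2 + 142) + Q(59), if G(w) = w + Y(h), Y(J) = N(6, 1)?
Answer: 4130/3 ≈ 1376.7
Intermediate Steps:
Z(v, F) = -1/3 + 2*v (Z(v, F) = -1/3 + (v + v) = -1/3 + 2*v)
N(f, u) = -8 (N(f, u) = 8*(-1) = -8)
Q(U) = -7/3 - U (Q(U) = (-1/3 + 2*(-1)) - U = (-1/3 - 2) - U = -7/3 - U)
Y(J) = -8
G(w) = -8 + w (G(w) = w - 8 = -8 + w)
((G(-4) - 24)**2 + 142) + Q(59) = (((-8 - 4) - 24)**2 + 142) + (-7/3 - 1*59) = ((-12 - 24)**2 + 142) + (-7/3 - 59) = ((-36)**2 + 142) - 184/3 = (1296 + 142) - 184/3 = 1438 - 184/3 = 4130/3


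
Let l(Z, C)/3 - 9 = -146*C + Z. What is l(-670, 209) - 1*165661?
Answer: -259186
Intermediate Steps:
l(Z, C) = 27 - 438*C + 3*Z (l(Z, C) = 27 + 3*(-146*C + Z) = 27 + 3*(Z - 146*C) = 27 + (-438*C + 3*Z) = 27 - 438*C + 3*Z)
l(-670, 209) - 1*165661 = (27 - 438*209 + 3*(-670)) - 1*165661 = (27 - 91542 - 2010) - 165661 = -93525 - 165661 = -259186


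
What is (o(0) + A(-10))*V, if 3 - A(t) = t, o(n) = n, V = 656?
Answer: 8528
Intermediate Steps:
A(t) = 3 - t
(o(0) + A(-10))*V = (0 + (3 - 1*(-10)))*656 = (0 + (3 + 10))*656 = (0 + 13)*656 = 13*656 = 8528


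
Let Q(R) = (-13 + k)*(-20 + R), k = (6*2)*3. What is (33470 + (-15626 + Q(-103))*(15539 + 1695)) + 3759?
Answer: -318016241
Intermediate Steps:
k = 36 (k = 12*3 = 36)
Q(R) = -460 + 23*R (Q(R) = (-13 + 36)*(-20 + R) = 23*(-20 + R) = -460 + 23*R)
(33470 + (-15626 + Q(-103))*(15539 + 1695)) + 3759 = (33470 + (-15626 + (-460 + 23*(-103)))*(15539 + 1695)) + 3759 = (33470 + (-15626 + (-460 - 2369))*17234) + 3759 = (33470 + (-15626 - 2829)*17234) + 3759 = (33470 - 18455*17234) + 3759 = (33470 - 318053470) + 3759 = -318020000 + 3759 = -318016241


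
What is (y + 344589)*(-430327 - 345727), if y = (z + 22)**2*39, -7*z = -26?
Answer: -14084185752894/49 ≈ -2.8743e+11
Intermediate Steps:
z = 26/7 (z = -1/7*(-26) = 26/7 ≈ 3.7143)
y = 1263600/49 (y = (26/7 + 22)**2*39 = (180/7)**2*39 = (32400/49)*39 = 1263600/49 ≈ 25788.)
(y + 344589)*(-430327 - 345727) = (1263600/49 + 344589)*(-430327 - 345727) = (18148461/49)*(-776054) = -14084185752894/49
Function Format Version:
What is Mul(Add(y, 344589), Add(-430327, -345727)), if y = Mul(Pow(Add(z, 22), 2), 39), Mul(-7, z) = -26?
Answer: Rational(-14084185752894, 49) ≈ -2.8743e+11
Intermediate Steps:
z = Rational(26, 7) (z = Mul(Rational(-1, 7), -26) = Rational(26, 7) ≈ 3.7143)
y = Rational(1263600, 49) (y = Mul(Pow(Add(Rational(26, 7), 22), 2), 39) = Mul(Pow(Rational(180, 7), 2), 39) = Mul(Rational(32400, 49), 39) = Rational(1263600, 49) ≈ 25788.)
Mul(Add(y, 344589), Add(-430327, -345727)) = Mul(Add(Rational(1263600, 49), 344589), Add(-430327, -345727)) = Mul(Rational(18148461, 49), -776054) = Rational(-14084185752894, 49)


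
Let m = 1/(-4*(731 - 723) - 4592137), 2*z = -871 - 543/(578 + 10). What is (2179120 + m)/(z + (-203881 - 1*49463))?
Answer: -3922699826021368/456836985454905 ≈ -8.5867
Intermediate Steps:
z = -170897/392 (z = (-871 - 543/(578 + 10))/2 = (-871 - 543/588)/2 = (-871 - 543*1/588)/2 = (-871 - 181/196)/2 = (1/2)*(-170897/196) = -170897/392 ≈ -435.96)
m = -1/4592169 (m = 1/(-4*8 - 4592137) = 1/(-32 - 4592137) = 1/(-4592169) = -1/4592169 ≈ -2.1776e-7)
(2179120 + m)/(z + (-203881 - 1*49463)) = (2179120 - 1/4592169)/(-170897/392 + (-203881 - 1*49463)) = 10006887311279/(4592169*(-170897/392 + (-203881 - 49463))) = 10006887311279/(4592169*(-170897/392 - 253344)) = 10006887311279/(4592169*(-99481745/392)) = (10006887311279/4592169)*(-392/99481745) = -3922699826021368/456836985454905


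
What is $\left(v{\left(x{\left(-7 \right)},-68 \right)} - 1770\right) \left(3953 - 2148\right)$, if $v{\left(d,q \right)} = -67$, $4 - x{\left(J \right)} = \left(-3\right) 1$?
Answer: $-3315785$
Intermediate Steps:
$x{\left(J \right)} = 7$ ($x{\left(J \right)} = 4 - \left(-3\right) 1 = 4 - -3 = 4 + 3 = 7$)
$\left(v{\left(x{\left(-7 \right)},-68 \right)} - 1770\right) \left(3953 - 2148\right) = \left(-67 - 1770\right) \left(3953 - 2148\right) = \left(-1837\right) 1805 = -3315785$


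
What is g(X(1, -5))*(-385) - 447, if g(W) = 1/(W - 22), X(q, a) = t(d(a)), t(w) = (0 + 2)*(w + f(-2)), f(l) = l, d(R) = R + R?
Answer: -20177/46 ≈ -438.63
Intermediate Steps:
d(R) = 2*R
t(w) = -4 + 2*w (t(w) = (0 + 2)*(w - 2) = 2*(-2 + w) = -4 + 2*w)
X(q, a) = -4 + 4*a (X(q, a) = -4 + 2*(2*a) = -4 + 4*a)
g(W) = 1/(-22 + W)
g(X(1, -5))*(-385) - 447 = -385/(-22 + (-4 + 4*(-5))) - 447 = -385/(-22 + (-4 - 20)) - 447 = -385/(-22 - 24) - 447 = -385/(-46) - 447 = -1/46*(-385) - 447 = 385/46 - 447 = -20177/46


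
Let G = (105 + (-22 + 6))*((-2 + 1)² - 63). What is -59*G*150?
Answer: 48834300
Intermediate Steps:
G = -5518 (G = (105 - 16)*((-1)² - 63) = 89*(1 - 63) = 89*(-62) = -5518)
-59*G*150 = -59*(-5518)*150 = 325562*150 = 48834300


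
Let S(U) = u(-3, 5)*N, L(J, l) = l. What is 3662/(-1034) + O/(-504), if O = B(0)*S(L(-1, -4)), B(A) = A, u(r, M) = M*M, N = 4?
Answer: -1831/517 ≈ -3.5416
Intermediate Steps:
u(r, M) = M²
S(U) = 100 (S(U) = 5²*4 = 25*4 = 100)
O = 0 (O = 0*100 = 0)
3662/(-1034) + O/(-504) = 3662/(-1034) + 0/(-504) = 3662*(-1/1034) + 0*(-1/504) = -1831/517 + 0 = -1831/517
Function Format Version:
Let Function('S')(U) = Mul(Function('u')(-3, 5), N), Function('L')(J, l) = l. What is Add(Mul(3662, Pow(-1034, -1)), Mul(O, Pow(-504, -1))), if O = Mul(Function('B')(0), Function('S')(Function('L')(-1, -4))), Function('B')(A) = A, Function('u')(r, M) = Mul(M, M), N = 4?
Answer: Rational(-1831, 517) ≈ -3.5416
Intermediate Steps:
Function('u')(r, M) = Pow(M, 2)
Function('S')(U) = 100 (Function('S')(U) = Mul(Pow(5, 2), 4) = Mul(25, 4) = 100)
O = 0 (O = Mul(0, 100) = 0)
Add(Mul(3662, Pow(-1034, -1)), Mul(O, Pow(-504, -1))) = Add(Mul(3662, Pow(-1034, -1)), Mul(0, Pow(-504, -1))) = Add(Mul(3662, Rational(-1, 1034)), Mul(0, Rational(-1, 504))) = Add(Rational(-1831, 517), 0) = Rational(-1831, 517)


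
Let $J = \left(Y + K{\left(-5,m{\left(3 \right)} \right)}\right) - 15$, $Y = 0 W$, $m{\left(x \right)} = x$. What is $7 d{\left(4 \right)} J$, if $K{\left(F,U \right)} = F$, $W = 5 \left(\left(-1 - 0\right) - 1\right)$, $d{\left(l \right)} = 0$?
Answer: $0$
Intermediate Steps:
$W = -10$ ($W = 5 \left(\left(-1 + 0\right) - 1\right) = 5 \left(-1 - 1\right) = 5 \left(-2\right) = -10$)
$Y = 0$ ($Y = 0 \left(-10\right) = 0$)
$J = -20$ ($J = \left(0 - 5\right) - 15 = -5 - 15 = -20$)
$7 d{\left(4 \right)} J = 7 \cdot 0 \left(-20\right) = 0 \left(-20\right) = 0$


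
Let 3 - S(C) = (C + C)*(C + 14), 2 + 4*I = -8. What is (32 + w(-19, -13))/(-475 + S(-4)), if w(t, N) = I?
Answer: -59/784 ≈ -0.075255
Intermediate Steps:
I = -5/2 (I = -½ + (¼)*(-8) = -½ - 2 = -5/2 ≈ -2.5000)
w(t, N) = -5/2
S(C) = 3 - 2*C*(14 + C) (S(C) = 3 - (C + C)*(C + 14) = 3 - 2*C*(14 + C))
(32 + w(-19, -13))/(-475 + S(-4)) = (32 - 5/2)/(-475 + (3 - 28*(-4) - 2*(-4)²)) = 59/(2*(-475 + (3 + 112 - 2*16))) = 59/(2*(-475 + (3 + 112 - 32))) = 59/(2*(-475 + 83)) = (59/2)/(-392) = (59/2)*(-1/392) = -59/784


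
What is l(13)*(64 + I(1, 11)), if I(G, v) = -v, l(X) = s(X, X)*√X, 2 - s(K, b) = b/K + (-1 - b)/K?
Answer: 1431*√13/13 ≈ 396.89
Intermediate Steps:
s(K, b) = 2 - b/K - (-1 - b)/K (s(K, b) = 2 - (b/K + (-1 - b)/K) = 2 + (-b/K - (-1 - b)/K) = 2 - b/K - (-1 - b)/K)
l(X) = √X*(2 + 1/X) (l(X) = (2 + 1/X)*√X = √X*(2 + 1/X))
l(13)*(64 + I(1, 11)) = ((1 + 2*13)/√13)*(64 - 1*11) = ((√13/13)*(1 + 26))*(64 - 11) = ((√13/13)*27)*53 = (27*√13/13)*53 = 1431*√13/13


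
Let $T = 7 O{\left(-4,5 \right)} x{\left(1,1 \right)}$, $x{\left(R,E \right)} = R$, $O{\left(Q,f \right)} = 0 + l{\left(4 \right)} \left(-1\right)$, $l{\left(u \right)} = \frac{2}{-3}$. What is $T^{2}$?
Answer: $\frac{196}{9} \approx 21.778$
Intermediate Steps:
$l{\left(u \right)} = - \frac{2}{3}$ ($l{\left(u \right)} = 2 \left(- \frac{1}{3}\right) = - \frac{2}{3}$)
$O{\left(Q,f \right)} = \frac{2}{3}$ ($O{\left(Q,f \right)} = 0 - - \frac{2}{3} = 0 + \frac{2}{3} = \frac{2}{3}$)
$T = \frac{14}{3}$ ($T = 7 \cdot \frac{2}{3} \cdot 1 = \frac{14}{3} \cdot 1 = \frac{14}{3} \approx 4.6667$)
$T^{2} = \left(\frac{14}{3}\right)^{2} = \frac{196}{9}$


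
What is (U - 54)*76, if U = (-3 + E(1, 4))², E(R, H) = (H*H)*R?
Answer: 8740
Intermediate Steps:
E(R, H) = R*H² (E(R, H) = H²*R = R*H²)
U = 169 (U = (-3 + 1*4²)² = (-3 + 1*16)² = (-3 + 16)² = 13² = 169)
(U - 54)*76 = (169 - 54)*76 = 115*76 = 8740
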